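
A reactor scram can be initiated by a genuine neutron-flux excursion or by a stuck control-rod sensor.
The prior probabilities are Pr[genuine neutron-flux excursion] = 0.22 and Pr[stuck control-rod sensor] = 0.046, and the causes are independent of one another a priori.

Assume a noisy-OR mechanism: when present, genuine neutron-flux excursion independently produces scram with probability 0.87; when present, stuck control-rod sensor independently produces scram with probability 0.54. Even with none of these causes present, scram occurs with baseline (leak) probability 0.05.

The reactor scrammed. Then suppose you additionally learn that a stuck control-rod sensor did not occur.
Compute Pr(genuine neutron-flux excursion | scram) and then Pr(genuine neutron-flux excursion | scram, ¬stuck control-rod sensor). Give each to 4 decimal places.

Pr(genuine neutron-flux excursion | scram) ≈ 0.7712; Pr(genuine neutron-flux excursion | scram, ¬stuck control-rod sensor) ≈ 0.8318

Under noisy-OR, P(scram | causes) = 1 − (1−0.05)·∏(1−qᵢ) over the active causes.
P(scram) = 0.05·0.78·0.954 + 0.563·0.78·0.046 + 0.8765·0.22·0.954 + 0.94319·0.22·0.046 = 0.037206 + 0.020200 + 0.183960 + 0.009545 = 0.250911
Of this, 0.193505 comes from 0.183960 + 0.009545 (the genuine neutron-flux excursion=true cases).
So P(genuine neutron-flux excursion | scram) = 0.193505/0.250911 ≈ 0.7712.

Now condition on the additional information:
P(scram | ¬stuck control-rod sensor) = 0.05×0.78 + 0.8765×0.22 = 0.039000 + 0.192830 = 0.231830
Of this, 0.192830 comes from 0.8765×0.22 (the genuine neutron-flux excursion=true cases).
So P(genuine neutron-flux excursion | scram, ¬stuck control-rod sensor) = 0.192830/0.231830 ≈ 0.8318.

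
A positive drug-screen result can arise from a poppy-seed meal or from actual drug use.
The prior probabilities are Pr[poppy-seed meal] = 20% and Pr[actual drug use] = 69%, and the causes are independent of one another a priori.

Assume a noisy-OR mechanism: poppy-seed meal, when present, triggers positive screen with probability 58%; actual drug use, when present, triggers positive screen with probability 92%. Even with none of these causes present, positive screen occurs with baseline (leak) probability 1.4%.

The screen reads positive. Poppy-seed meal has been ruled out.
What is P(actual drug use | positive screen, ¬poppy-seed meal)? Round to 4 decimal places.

P(actual drug use | positive screen, ¬poppy-seed meal) ≈ 0.9932

Under noisy-OR, P(positive screen | causes) = 1 − (1−0.014)·∏(1−qᵢ) over the active causes.
Sum P(positive screen|·) weighted by the priors over both values of actual drug use:
  P(positive screen | ¬poppy-seed meal) = 0.014*0.31 + 0.92112*0.69
        = 0.004340 + 0.635573 = 0.639913
The terms with actual drug use present sum to 0.635573, so
  P(actual drug use | positive screen, ¬poppy-seed meal) = 0.635573 / 0.639913 ≈ 0.9932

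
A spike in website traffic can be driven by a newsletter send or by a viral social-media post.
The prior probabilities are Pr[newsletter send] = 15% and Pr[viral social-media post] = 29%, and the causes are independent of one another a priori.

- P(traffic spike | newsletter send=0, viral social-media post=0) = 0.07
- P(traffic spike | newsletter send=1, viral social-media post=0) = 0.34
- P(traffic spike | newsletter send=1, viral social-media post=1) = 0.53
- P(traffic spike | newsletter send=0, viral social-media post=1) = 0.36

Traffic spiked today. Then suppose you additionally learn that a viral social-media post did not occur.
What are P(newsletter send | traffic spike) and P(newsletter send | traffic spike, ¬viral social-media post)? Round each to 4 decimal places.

P(traffic spike) = 0.07·0.85·0.71 + 0.36·0.85·0.29 + 0.34·0.15·0.71 + 0.53·0.15·0.29 = 0.042245 + 0.088740 + 0.036210 + 0.023055 = 0.190250
Of this, 0.059265 comes from 0.036210 + 0.023055 (the newsletter send=true cases).
So P(newsletter send | traffic spike) = 0.059265/0.190250 ≈ 0.3115.

Now also conditioning on viral social-media post≠true:
P(traffic spike | ¬viral social-media post) = 0.07·0.85 + 0.34·0.15 = 0.059500 + 0.051000 = 0.110500
Restricting to configurations with newsletter send present: 0.34·0.15 = 0.051000.
So P(newsletter send | traffic spike, ¬viral social-media post) = 0.051000/0.110500 ≈ 0.4615.
Ruling out viral social-media post raises the posterior on newsletter send — the flip side of explaining away.

P(newsletter send | traffic spike) ≈ 0.3115; P(newsletter send | traffic spike, ¬viral social-media post) ≈ 0.4615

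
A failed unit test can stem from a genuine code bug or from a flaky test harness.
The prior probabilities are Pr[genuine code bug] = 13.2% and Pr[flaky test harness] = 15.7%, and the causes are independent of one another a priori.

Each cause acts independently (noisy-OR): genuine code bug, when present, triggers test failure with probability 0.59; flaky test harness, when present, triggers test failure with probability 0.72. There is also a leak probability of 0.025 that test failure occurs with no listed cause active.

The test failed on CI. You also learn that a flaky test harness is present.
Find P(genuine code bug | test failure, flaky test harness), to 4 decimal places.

Under noisy-OR, P(test failure | causes) = 1 − (1−0.025)·∏(1−qᵢ) over the active causes.
Enumerate both values of genuine code bug and weight by the priors:
  P(test failure | flaky test harness) = 0.727·0.868 + 0.88807·0.132
        = 0.631036 + 0.117225 = 0.748261
Configurations with genuine code bug contribute 0.117225, so
  P(genuine code bug | test failure, flaky test harness) = 0.117225 / 0.748261 ≈ 0.1567

P(genuine code bug | test failure, flaky test harness) ≈ 0.1567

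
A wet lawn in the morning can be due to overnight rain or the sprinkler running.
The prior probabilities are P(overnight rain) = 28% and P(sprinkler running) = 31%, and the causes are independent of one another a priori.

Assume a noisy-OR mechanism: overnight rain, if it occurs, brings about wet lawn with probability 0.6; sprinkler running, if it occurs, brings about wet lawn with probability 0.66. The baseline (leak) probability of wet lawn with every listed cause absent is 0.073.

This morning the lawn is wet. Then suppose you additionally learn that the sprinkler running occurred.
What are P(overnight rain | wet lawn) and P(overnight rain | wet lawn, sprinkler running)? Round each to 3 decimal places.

P(overnight rain | wet lawn) ≈ 0.511; P(overnight rain | wet lawn, sprinkler running) ≈ 0.332

Under noisy-OR, P(wet lawn | causes) = 1 − (1−0.073)·∏(1−qᵢ) over the active causes.
Sum P(wet lawn|·) weighted by the priors over the 4 (overnight rain, sprinkler running) configurations:
  P(wet lawn) = 0.073×0.72×0.69 + 0.68482×0.72×0.31 + 0.6292×0.28×0.69 + 0.873928×0.28×0.31
        = 0.036266 + 0.152852 + 0.121561 + 0.075857 = 0.386536
Keeping only the overnight rain-present terms gives 0.197418, so
  P(overnight rain | wet lawn) = 0.197418 / 0.386536 ≈ 0.511

Now condition on the additional information:
P(wet lawn | sprinkler running) = 0.68482×0.72 + 0.873928×0.28 = 0.493070 + 0.244700 = 0.737770
Restricting to configurations with overnight rain present: 0.873928×0.28 = 0.244700.
P(overnight rain | wet lawn, sprinkler running) = 0.244700 / 0.737770 ≈ 0.332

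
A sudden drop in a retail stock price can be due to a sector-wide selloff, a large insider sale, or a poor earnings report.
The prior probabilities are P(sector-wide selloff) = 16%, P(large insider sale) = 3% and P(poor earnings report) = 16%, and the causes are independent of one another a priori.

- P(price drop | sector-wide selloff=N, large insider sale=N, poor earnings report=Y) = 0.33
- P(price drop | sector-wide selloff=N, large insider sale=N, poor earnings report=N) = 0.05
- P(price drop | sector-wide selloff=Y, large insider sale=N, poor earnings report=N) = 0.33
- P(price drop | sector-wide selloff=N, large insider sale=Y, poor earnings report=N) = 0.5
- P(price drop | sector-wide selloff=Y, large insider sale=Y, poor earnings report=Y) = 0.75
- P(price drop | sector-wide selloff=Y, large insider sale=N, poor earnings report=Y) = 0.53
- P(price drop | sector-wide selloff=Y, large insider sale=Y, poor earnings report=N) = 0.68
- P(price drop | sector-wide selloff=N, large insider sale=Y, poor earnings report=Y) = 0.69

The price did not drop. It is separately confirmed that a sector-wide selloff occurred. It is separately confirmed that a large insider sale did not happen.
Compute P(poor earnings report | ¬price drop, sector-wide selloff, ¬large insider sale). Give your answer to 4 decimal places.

P(¬price drop | sector-wide selloff, ¬large insider sale) = 0.67×0.84 + 0.47×0.16 = 0.562800 + 0.075200 = 0.638000
Of this, 0.075200 comes from 0.47×0.16 (the poor earnings report=true cases).
So P(poor earnings report | ¬price drop, sector-wide selloff, ¬large insider sale) = 0.075200/0.638000 ≈ 0.1179.

P(poor earnings report | ¬price drop, sector-wide selloff, ¬large insider sale) ≈ 0.1179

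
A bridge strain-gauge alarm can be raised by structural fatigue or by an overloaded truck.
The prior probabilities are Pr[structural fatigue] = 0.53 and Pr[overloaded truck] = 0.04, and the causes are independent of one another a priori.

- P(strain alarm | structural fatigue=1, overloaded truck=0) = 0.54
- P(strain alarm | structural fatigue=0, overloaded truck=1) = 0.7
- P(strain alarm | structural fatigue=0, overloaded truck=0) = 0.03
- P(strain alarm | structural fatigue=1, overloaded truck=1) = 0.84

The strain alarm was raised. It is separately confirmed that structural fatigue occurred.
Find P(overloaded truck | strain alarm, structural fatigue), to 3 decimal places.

P(overloaded truck | strain alarm, structural fatigue) ≈ 0.061

P(strain alarm | structural fatigue) = 0.54*0.96 + 0.84*0.04 = 0.518400 + 0.033600 = 0.552000
Of this, 0.033600 comes from 0.84*0.04 (the overloaded truck=true cases).
P(overloaded truck | strain alarm, structural fatigue) = 0.033600 / 0.552000 ≈ 0.061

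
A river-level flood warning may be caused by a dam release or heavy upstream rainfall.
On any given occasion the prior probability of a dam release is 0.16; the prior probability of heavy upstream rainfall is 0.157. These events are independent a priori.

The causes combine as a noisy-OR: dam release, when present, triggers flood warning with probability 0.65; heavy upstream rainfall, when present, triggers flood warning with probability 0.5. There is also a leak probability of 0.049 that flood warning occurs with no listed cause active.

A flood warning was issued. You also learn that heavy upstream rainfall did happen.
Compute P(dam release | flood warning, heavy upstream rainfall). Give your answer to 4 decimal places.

Under noisy-OR, P(flood warning | causes) = 1 − (1−0.049)·∏(1−qᵢ) over the active causes.
Enumerate both values of dam release and weight by the priors:
  P(flood warning | heavy upstream rainfall) = 0.5245*0.84 + 0.833575*0.16
        = 0.440580 + 0.133372 = 0.573952
Configurations with dam release contribute 0.133372, so
  P(dam release | flood warning, heavy upstream rainfall) = 0.133372 / 0.573952 ≈ 0.2324

P(dam release | flood warning, heavy upstream rainfall) ≈ 0.2324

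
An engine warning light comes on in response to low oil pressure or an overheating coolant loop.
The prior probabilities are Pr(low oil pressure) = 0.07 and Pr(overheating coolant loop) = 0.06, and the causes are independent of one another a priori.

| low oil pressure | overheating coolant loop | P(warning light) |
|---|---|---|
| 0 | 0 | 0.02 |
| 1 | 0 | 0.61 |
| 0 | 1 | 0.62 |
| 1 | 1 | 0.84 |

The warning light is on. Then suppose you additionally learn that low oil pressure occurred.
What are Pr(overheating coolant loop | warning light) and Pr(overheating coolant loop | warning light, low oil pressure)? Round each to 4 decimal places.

Pr(overheating coolant loop | warning light) ≈ 0.3982; Pr(overheating coolant loop | warning light, low oil pressure) ≈ 0.0808

P(warning light) = 0.02*0.93*0.94 + 0.62*0.93*0.06 + 0.61*0.07*0.94 + 0.84*0.07*0.06 = 0.017484 + 0.034596 + 0.040138 + 0.003528 = 0.095746
The overheating coolant loop-present share is 0.034596 + 0.003528 = 0.038124.
P(overheating coolant loop | warning light) = 0.038124 / 0.095746 ≈ 0.3982

Now also conditioning on low oil pressure=true:
Sum P(warning light|·) weighted by the priors over both values of overheating coolant loop:
  P(warning light | low oil pressure) = 0.61·0.94 + 0.84·0.06
        = 0.573400 + 0.050400 = 0.623800
The terms with overheating coolant loop present sum to 0.050400, so
  P(overheating coolant loop | warning light, low oil pressure) = 0.050400 / 0.623800 ≈ 0.0808
Conditioning on low oil pressure lowers the posterior on overheating coolant loop: the classic explaining-away effect in a common-effect structure.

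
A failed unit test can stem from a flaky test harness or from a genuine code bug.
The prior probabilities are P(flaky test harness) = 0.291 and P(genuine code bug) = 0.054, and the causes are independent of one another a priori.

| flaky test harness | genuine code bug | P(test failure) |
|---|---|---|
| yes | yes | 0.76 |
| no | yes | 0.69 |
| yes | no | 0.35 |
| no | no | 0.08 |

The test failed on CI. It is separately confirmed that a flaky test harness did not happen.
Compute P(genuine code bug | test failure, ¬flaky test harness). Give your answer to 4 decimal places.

P(genuine code bug | test failure, ¬flaky test harness) ≈ 0.3299

Numerator (weight on configurations with genuine code bug): 0.69*0.054 = 0.037260
The normalizing constant is 0.08*0.946 + 0.69*0.054 = 0.112940
Posterior = 0.037260 / 0.112940 ≈ 0.3299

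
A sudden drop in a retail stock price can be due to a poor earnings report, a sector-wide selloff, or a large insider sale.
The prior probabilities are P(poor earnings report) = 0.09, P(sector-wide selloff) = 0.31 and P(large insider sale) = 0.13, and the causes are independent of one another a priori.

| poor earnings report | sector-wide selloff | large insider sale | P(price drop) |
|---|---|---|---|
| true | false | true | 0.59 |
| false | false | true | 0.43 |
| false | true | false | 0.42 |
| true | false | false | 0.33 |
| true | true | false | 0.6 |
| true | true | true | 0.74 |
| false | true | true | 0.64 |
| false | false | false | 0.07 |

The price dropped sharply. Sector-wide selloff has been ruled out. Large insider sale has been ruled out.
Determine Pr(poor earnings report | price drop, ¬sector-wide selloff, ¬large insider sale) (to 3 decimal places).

Pr(poor earnings report | price drop, ¬sector-wide selloff, ¬large insider sale) ≈ 0.318

Enumerate both values of poor earnings report and weight by the priors:
  P(price drop | ¬sector-wide selloff, ¬large insider sale) = 0.07·0.91 + 0.33·0.09
        = 0.063700 + 0.029700 = 0.093400
The terms with poor earnings report present sum to 0.029700, so
  P(poor earnings report | price drop, ¬sector-wide selloff, ¬large insider sale) = 0.029700 / 0.093400 ≈ 0.318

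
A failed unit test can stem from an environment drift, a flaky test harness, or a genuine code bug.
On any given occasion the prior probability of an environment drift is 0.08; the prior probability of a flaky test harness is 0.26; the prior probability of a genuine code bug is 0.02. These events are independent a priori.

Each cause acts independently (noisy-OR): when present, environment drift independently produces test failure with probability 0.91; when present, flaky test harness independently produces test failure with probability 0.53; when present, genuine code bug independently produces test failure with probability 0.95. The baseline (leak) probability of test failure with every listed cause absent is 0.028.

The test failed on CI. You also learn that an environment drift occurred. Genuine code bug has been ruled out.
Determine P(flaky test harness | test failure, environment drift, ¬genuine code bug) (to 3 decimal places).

P(flaky test harness | test failure, environment drift, ¬genuine code bug) ≈ 0.270

Under noisy-OR, P(test failure | causes) = 1 − (1−0.028)·∏(1−qᵢ) over the active causes.
For the numerator, keep only flaky test harness=true terms: 0.958884×0.26 = 0.249310
The normalizing constant is 0.91252×0.74 + 0.958884×0.26 = 0.924575
Posterior = 0.249310 / 0.924575 ≈ 0.270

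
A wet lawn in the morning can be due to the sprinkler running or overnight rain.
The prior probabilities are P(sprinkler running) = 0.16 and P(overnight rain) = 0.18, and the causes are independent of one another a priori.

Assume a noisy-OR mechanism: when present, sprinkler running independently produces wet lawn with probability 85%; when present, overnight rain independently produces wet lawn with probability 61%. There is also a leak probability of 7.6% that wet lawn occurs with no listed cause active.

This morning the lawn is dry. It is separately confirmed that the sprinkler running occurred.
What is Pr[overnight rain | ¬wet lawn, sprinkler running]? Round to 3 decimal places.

Under noisy-OR, P(wet lawn | causes) = 1 − (1−0.076)·∏(1−qᵢ) over the active causes.
Weight on overnight rain=true, given the evidence: 0.054054×0.18 = 0.009730
Normalizer over all consistent configurations: 0.1386×0.82 + 0.054054×0.18 = 0.123382
Posterior = 0.009730 / 0.123382 ≈ 0.079

Pr[overnight rain | ¬wet lawn, sprinkler running] ≈ 0.079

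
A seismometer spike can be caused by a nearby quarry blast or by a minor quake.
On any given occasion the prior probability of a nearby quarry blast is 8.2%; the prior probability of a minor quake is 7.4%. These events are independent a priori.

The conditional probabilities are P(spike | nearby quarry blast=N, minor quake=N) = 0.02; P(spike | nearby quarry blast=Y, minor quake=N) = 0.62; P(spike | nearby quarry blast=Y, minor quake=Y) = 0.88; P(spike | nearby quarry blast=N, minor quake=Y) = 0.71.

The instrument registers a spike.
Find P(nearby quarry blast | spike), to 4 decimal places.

P(nearby quarry blast | spike) ≈ 0.4455

P(spike) = 0.02·0.918·0.926 + 0.71·0.918·0.074 + 0.62·0.082·0.926 + 0.88·0.082·0.074 = 0.017001 + 0.048232 + 0.047078 + 0.005340 = 0.117651
The nearby quarry blast-present share is 0.047078 + 0.005340 = 0.052418.
P(nearby quarry blast | spike) = 0.052418 / 0.117651 ≈ 0.4455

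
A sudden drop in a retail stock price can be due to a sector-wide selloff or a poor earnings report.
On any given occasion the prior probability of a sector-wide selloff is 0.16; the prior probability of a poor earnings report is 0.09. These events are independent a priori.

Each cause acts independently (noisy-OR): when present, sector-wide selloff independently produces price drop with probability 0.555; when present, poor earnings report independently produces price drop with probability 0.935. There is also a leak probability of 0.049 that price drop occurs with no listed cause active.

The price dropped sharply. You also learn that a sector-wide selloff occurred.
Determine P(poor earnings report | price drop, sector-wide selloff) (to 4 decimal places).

Under noisy-OR, P(price drop | causes) = 1 − (1−0.049)·∏(1−qᵢ) over the active causes.
P(price drop | sector-wide selloff) = 0.576805×0.91 + 0.972492×0.09 = 0.524893 + 0.087524 = 0.612417
The poor earnings report-present share is 0.972492×0.09 = 0.087524.
P(poor earnings report | price drop, sector-wide selloff) = 0.087524 / 0.612417 ≈ 0.1429

P(poor earnings report | price drop, sector-wide selloff) ≈ 0.1429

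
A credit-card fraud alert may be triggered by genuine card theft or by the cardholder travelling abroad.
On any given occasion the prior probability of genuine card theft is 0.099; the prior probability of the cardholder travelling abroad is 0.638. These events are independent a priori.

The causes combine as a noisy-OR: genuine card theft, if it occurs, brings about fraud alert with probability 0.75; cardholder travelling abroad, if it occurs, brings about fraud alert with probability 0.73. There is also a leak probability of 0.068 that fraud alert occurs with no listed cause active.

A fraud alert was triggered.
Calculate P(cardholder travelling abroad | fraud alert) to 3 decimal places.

P(cardholder travelling abroad | fraud alert) ≈ 0.908

Under noisy-OR, P(fraud alert | causes) = 1 − (1−0.068)·∏(1−qᵢ) over the active causes.
P(fraud alert) = 0.068*0.901*0.362 + 0.74836*0.901*0.638 + 0.767*0.099*0.362 + 0.93709*0.099*0.638 = 0.022179 + 0.430186 + 0.027488 + 0.059188 = 0.539041
The cardholder travelling abroad-present share is 0.430186 + 0.059188 = 0.489374.
P(cardholder travelling abroad | fraud alert) = 0.489374 / 0.539041 ≈ 0.908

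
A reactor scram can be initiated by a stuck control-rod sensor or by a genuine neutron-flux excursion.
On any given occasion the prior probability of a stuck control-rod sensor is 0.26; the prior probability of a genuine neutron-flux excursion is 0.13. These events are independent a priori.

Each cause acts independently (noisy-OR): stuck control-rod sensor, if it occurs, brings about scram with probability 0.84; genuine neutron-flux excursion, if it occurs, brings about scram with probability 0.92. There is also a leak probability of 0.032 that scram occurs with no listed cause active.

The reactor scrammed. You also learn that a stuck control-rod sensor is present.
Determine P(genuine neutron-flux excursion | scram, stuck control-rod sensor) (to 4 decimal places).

Under noisy-OR, P(scram | causes) = 1 − (1−0.032)·∏(1−qᵢ) over the active causes.
P(scram | stuck control-rod sensor) = 0.84512×0.87 + 0.98761×0.13 = 0.735254 + 0.128389 = 0.863643
Of this, 0.128389 comes from 0.98761×0.13 (the genuine neutron-flux excursion=true cases).
P(genuine neutron-flux excursion | scram, stuck control-rod sensor) = 0.128389 / 0.863643 ≈ 0.1487

P(genuine neutron-flux excursion | scram, stuck control-rod sensor) ≈ 0.1487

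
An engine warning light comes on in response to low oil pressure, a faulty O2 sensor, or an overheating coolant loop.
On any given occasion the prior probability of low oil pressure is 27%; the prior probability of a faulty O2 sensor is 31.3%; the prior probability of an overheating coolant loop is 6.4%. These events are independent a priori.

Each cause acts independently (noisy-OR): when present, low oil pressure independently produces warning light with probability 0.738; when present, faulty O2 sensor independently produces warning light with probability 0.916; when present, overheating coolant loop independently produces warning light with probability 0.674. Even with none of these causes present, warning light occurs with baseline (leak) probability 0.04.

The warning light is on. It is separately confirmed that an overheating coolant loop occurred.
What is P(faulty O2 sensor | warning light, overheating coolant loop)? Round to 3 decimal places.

P(faulty O2 sensor | warning light, overheating coolant loop) ≈ 0.373

Under noisy-OR, P(warning light | causes) = 1 − (1−0.04)·∏(1−qᵢ) over the active causes.
By total probability over the 4 (low oil pressure, faulty O2 sensor) configurations:
  P(warning light | overheating coolant loop) = 0.68704×0.73×0.687 + 0.973711×0.73×0.313 + 0.918004×0.27×0.687 + 0.993112×0.27×0.313
        = 0.344557 + 0.222483 + 0.170281 + 0.083928 = 0.821249
Configurations with faulty O2 sensor contribute 0.306411, so
  P(faulty O2 sensor | warning light, overheating coolant loop) = 0.306411 / 0.821249 ≈ 0.373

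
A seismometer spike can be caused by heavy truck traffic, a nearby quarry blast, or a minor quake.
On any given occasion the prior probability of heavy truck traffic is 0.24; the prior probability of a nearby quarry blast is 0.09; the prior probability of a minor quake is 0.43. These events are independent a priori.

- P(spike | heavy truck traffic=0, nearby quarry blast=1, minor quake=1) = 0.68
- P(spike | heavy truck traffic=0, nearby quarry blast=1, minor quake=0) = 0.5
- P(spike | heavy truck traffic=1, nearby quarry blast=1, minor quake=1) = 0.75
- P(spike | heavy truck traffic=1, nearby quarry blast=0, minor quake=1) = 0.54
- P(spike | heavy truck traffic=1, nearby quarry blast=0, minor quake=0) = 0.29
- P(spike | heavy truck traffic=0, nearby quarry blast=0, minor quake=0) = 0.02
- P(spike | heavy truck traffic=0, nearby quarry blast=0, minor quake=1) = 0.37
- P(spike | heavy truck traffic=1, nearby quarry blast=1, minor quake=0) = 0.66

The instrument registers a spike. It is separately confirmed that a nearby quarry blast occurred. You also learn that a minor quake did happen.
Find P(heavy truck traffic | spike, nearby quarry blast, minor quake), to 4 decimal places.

By total probability over both values of heavy truck traffic:
  P(spike | nearby quarry blast, minor quake) = 0.68·0.76 + 0.75·0.24
        = 0.516800 + 0.180000 = 0.696800
The terms with heavy truck traffic present sum to 0.180000, so
  P(heavy truck traffic | spike, nearby quarry blast, minor quake) = 0.180000 / 0.696800 ≈ 0.2583

P(heavy truck traffic | spike, nearby quarry blast, minor quake) ≈ 0.2583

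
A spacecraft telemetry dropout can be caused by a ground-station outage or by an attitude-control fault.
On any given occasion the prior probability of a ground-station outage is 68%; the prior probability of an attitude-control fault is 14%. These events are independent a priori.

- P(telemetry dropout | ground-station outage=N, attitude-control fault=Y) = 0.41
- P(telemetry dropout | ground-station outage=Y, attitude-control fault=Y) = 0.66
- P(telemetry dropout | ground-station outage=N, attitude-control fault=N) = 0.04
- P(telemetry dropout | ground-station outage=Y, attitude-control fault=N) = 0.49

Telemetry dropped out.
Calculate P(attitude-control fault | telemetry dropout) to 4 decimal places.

P(attitude-control fault | telemetry dropout) ≈ 0.2144

P(telemetry dropout) = 0.04*0.32*0.86 + 0.41*0.32*0.14 + 0.49*0.68*0.86 + 0.66*0.68*0.14 = 0.011008 + 0.018368 + 0.286552 + 0.062832 = 0.378760
The attitude-control fault-present share is 0.018368 + 0.062832 = 0.081200.
So P(attitude-control fault | telemetry dropout) = 0.081200/0.378760 ≈ 0.2144.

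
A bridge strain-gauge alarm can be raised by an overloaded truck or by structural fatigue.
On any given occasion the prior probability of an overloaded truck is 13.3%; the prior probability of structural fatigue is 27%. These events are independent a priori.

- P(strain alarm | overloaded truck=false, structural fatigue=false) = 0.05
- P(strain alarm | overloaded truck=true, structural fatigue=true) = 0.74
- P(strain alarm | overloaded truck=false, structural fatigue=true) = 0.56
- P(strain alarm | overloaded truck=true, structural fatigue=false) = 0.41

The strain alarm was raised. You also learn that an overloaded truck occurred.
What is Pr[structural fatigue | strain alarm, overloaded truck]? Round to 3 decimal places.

Enumerate both values of structural fatigue and weight by the priors:
  P(strain alarm | overloaded truck) = 0.41*0.73 + 0.74*0.27
        = 0.299300 + 0.199800 = 0.499100
Keeping only the structural fatigue-present terms gives 0.199800, so
  P(structural fatigue | strain alarm, overloaded truck) = 0.199800 / 0.499100 ≈ 0.400

Pr[structural fatigue | strain alarm, overloaded truck] ≈ 0.400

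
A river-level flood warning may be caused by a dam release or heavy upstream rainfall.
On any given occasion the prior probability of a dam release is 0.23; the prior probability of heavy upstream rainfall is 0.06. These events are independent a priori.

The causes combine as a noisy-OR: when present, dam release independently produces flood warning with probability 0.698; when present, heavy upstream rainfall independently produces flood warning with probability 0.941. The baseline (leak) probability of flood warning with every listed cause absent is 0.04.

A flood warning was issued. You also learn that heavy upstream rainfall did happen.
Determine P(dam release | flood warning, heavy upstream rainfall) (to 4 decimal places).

P(dam release | flood warning, heavy upstream rainfall) ≈ 0.2374

Under noisy-OR, P(flood warning | causes) = 1 − (1−0.04)·∏(1−qᵢ) over the active causes.
P(flood warning | heavy upstream rainfall) = 0.94336·0.77 + 0.982895·0.23 = 0.726387 + 0.226066 = 0.952453
The dam release-present share is 0.982895·0.23 = 0.226066.
Hence the posterior is 0.226066/0.952453 ≈ 0.2374.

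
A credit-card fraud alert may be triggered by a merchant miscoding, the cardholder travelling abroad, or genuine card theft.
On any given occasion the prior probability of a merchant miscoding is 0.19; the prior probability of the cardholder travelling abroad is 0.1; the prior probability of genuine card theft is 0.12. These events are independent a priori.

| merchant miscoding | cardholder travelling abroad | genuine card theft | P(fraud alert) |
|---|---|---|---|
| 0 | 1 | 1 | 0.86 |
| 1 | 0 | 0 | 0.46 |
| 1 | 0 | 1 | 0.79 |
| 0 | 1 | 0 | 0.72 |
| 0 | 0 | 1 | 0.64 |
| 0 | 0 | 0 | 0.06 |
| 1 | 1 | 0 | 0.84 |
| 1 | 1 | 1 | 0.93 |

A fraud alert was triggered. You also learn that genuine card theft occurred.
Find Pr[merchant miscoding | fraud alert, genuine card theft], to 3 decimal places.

Pr[merchant miscoding | fraud alert, genuine card theft] ≈ 0.222

P(fraud alert | genuine card theft) = 0.64×0.81×0.9 + 0.86×0.81×0.1 + 0.79×0.19×0.9 + 0.93×0.19×0.1 = 0.466560 + 0.069660 + 0.135090 + 0.017670 = 0.688980
Restricting to configurations with merchant miscoding present: 0.135090 + 0.017670 = 0.152760.
So P(merchant miscoding | fraud alert, genuine card theft) = 0.152760/0.688980 ≈ 0.222.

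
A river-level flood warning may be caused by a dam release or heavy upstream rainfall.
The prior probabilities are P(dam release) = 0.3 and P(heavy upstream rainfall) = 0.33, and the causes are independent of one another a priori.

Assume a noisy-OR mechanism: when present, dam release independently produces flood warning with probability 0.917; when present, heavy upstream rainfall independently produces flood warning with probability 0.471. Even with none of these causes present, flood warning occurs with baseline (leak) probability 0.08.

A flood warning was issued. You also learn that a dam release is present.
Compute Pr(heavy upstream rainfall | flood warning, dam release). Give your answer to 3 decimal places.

Pr(heavy upstream rainfall | flood warning, dam release) ≈ 0.339

Under noisy-OR, P(flood warning | causes) = 1 − (1−0.08)·∏(1−qᵢ) over the active causes.
P(flood warning | dam release) = 0.92364·0.67 + 0.959606·0.33 = 0.618839 + 0.316670 = 0.935509
Of this, 0.316670 comes from 0.959606·0.33 (the heavy upstream rainfall=true cases).
P(heavy upstream rainfall | flood warning, dam release) = 0.316670 / 0.935509 ≈ 0.339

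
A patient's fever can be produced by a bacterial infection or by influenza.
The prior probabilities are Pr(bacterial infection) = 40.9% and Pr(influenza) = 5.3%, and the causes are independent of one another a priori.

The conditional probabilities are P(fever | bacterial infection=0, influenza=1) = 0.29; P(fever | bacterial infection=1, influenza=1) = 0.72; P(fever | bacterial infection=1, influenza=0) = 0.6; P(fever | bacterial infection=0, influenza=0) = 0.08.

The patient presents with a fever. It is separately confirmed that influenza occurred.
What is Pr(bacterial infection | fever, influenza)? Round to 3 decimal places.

Enumerate both values of bacterial infection and weight by the priors:
  P(fever | influenza) = 0.29*0.591 + 0.72*0.409
        = 0.171390 + 0.294480 = 0.465870
Keeping only the bacterial infection-present terms gives 0.294480, so
  P(bacterial infection | fever, influenza) = 0.294480 / 0.465870 ≈ 0.632

Pr(bacterial infection | fever, influenza) ≈ 0.632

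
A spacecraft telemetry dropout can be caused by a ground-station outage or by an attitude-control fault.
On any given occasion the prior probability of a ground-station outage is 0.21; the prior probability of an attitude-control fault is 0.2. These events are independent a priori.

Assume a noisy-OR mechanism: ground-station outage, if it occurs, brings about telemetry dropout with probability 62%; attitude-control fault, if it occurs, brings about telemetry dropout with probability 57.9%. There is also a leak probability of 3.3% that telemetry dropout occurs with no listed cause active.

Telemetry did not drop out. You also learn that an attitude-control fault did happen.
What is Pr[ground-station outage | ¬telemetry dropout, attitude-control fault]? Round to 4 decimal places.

Under noisy-OR, P(telemetry dropout | causes) = 1 − (1−0.033)·∏(1−qᵢ) over the active causes.
P(¬telemetry dropout | attitude-control fault) = 0.407107·0.79 + 0.154701·0.21 = 0.321615 + 0.032487 = 0.354102
The ground-station outage-present share is 0.154701·0.21 = 0.032487.
P(ground-station outage | ¬telemetry dropout, attitude-control fault) = 0.032487 / 0.354102 ≈ 0.0917

Pr[ground-station outage | ¬telemetry dropout, attitude-control fault] ≈ 0.0917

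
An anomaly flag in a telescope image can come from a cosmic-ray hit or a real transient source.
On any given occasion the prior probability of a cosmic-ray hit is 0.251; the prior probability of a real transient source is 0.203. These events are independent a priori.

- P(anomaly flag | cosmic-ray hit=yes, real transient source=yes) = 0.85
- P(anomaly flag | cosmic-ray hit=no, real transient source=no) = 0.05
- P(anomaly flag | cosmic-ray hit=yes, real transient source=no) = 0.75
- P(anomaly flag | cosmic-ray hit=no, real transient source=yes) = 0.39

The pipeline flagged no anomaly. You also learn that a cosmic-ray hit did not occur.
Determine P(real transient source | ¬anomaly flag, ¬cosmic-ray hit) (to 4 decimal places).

P(real transient source | ¬anomaly flag, ¬cosmic-ray hit) ≈ 0.1406

Weight on real transient source=true, given the evidence: 0.61*0.203 = 0.123830
Denominator P(¬anomaly flag | ¬cosmic-ray hit): 0.95*0.797 + 0.61*0.203 = 0.880980
Posterior = 0.123830 / 0.880980 ≈ 0.1406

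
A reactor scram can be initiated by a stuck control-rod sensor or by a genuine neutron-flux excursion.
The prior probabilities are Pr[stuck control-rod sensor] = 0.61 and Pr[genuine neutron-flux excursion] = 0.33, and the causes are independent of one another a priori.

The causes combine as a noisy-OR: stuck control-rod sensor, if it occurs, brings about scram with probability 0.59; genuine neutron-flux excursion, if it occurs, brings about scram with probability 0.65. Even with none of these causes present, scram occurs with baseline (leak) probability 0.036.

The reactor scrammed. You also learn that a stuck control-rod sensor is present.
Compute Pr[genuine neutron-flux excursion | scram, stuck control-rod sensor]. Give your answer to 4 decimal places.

Pr[genuine neutron-flux excursion | scram, stuck control-rod sensor] ≈ 0.4124

Under noisy-OR, P(scram | causes) = 1 − (1−0.036)·∏(1−qᵢ) over the active causes.
By total probability over both values of genuine neutron-flux excursion:
  P(scram | stuck control-rod sensor) = 0.60476*0.67 + 0.861666*0.33
        = 0.405189 + 0.284350 = 0.689539
The terms with genuine neutron-flux excursion present sum to 0.284350, so
  P(genuine neutron-flux excursion | scram, stuck control-rod sensor) = 0.284350 / 0.689539 ≈ 0.4124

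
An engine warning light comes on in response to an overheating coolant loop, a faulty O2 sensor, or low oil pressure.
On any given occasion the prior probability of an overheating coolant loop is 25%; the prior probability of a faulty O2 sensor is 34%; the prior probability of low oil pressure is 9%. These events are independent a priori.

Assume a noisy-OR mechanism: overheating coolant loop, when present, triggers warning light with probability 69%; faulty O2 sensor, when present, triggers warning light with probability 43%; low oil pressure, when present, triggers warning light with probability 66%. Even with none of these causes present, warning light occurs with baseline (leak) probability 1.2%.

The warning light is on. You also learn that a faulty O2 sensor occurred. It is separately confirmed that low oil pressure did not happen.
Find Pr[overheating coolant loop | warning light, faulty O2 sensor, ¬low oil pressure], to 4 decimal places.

Pr[overheating coolant loop | warning light, faulty O2 sensor, ¬low oil pressure] ≈ 0.3864

Under noisy-OR, P(warning light | causes) = 1 − (1−0.012)·∏(1−qᵢ) over the active causes.
Enumerate both values of overheating coolant loop and weight by the priors:
  P(warning light | faulty O2 sensor, ¬low oil pressure) = 0.43684·0.75 + 0.82542·0.25
        = 0.327630 + 0.206355 = 0.533985
Keeping only the overheating coolant loop-present terms gives 0.206355, so
  P(overheating coolant loop | warning light, faulty O2 sensor, ¬low oil pressure) = 0.206355 / 0.533985 ≈ 0.3864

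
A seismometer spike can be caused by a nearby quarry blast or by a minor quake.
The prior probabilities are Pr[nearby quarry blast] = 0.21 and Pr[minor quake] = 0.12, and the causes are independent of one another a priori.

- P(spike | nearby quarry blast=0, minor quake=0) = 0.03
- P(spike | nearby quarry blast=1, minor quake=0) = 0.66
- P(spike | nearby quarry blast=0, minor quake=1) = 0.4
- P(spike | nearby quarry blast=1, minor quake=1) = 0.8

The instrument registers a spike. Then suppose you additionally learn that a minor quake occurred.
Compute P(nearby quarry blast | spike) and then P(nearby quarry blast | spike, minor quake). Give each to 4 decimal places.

P(nearby quarry blast | spike) ≈ 0.7074; P(nearby quarry blast | spike, minor quake) ≈ 0.3471

Sum P(spike|·) weighted by the priors over the 4 (nearby quarry blast, minor quake) configurations:
  P(spike) = 0.03·0.79·0.88 + 0.4·0.79·0.12 + 0.66·0.21·0.88 + 0.8·0.21·0.12
        = 0.020856 + 0.037920 + 0.121968 + 0.020160 = 0.200904
Configurations with nearby quarry blast contribute 0.142128, so
  P(nearby quarry blast | spike) = 0.142128 / 0.200904 ≈ 0.7074

Now also conditioning on minor quake=true:
Numerator (weight on configurations with nearby quarry blast): 0.8×0.21 = 0.168000
Denominator P(spike | minor quake): 0.4×0.79 + 0.8×0.21 = 0.484000
P(nearby quarry blast | spike, minor quake) = 0.168000/0.484000 ≈ 0.3471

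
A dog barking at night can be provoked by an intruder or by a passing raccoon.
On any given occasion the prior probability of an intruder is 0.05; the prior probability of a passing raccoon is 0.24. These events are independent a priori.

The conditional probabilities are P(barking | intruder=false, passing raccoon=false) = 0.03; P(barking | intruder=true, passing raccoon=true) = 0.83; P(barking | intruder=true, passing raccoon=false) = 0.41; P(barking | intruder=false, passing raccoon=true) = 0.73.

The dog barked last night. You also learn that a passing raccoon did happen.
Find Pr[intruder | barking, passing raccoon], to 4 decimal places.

Pr[intruder | barking, passing raccoon] ≈ 0.0565

By total probability over both values of intruder:
  P(barking | passing raccoon) = 0.73×0.95 + 0.83×0.05
        = 0.693500 + 0.041500 = 0.735000
The terms with intruder present sum to 0.041500, so
  P(intruder | barking, passing raccoon) = 0.041500 / 0.735000 ≈ 0.0565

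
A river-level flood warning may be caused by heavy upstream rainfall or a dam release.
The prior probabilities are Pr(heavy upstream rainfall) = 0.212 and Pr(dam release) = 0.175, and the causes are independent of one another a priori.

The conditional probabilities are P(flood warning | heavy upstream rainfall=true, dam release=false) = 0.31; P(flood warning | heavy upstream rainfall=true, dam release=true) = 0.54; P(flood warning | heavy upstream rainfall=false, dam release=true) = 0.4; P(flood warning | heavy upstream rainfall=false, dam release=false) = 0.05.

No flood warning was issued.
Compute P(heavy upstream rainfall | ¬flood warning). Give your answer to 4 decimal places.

P(heavy upstream rainfall | ¬flood warning) ≈ 0.1644

Sum P(¬flood warning|·) weighted by the priors over the 4 (heavy upstream rainfall, dam release) configurations:
  P(¬flood warning) = 0.95*0.788*0.825 + 0.6*0.788*0.175 + 0.69*0.212*0.825 + 0.46*0.212*0.175
        = 0.617595 + 0.082740 + 0.120681 + 0.017066 = 0.838082
Keeping only the heavy upstream rainfall-present terms gives 0.137747, so
  P(heavy upstream rainfall | ¬flood warning) = 0.137747 / 0.838082 ≈ 0.1644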